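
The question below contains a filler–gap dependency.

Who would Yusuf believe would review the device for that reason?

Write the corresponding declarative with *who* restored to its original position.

Yusuf would believe who would review the device for that reason.

'who' functions as the subject of the clause embedded under 'believe'. It moves to the left edge, and the trace sits right after 'believe':
Who would Yusuf believe ___ would review the device for that reason?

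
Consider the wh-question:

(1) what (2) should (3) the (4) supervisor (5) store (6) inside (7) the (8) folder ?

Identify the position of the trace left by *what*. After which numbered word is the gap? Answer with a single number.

5

Underlying clause: The supervisor should store what inside the folder.
'what' is the direct object of 'store'. Fronting leaves a gap immediately after 'store':
What should the supervisor store ___ inside the folder?
'store' is word 5.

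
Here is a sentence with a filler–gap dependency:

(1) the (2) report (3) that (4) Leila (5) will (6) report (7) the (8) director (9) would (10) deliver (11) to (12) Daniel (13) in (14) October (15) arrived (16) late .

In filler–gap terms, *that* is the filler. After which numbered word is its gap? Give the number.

10

'that' functions as the direct object of 'deliver'. It moves to the left edge, and the trace sits right after 'deliver':
The report that Leila will report the director would deliver ___ to Daniel in October arrived late.
'deliver' is word 10.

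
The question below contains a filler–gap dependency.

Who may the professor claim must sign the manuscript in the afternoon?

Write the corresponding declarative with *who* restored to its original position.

The professor may claim who must sign the manuscript in the afternoon.

'who' functions as the subject of the clause embedded under 'claim'. Fronting leaves a gap immediately after 'claim':
Who may the professor claim ___ must sign the manuscript in the afternoon?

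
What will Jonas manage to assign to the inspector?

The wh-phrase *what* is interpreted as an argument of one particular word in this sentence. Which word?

Underlying clause: Jonas will manage to assign what to the inspector.
The filler 'what' is interpreted as the direct object of 'assign'. Fronting leaves a gap immediately after 'assign':
What will Jonas manage to assign ___ to the inspector?

assign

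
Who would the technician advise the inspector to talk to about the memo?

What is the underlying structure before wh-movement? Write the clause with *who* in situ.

'who' functions as the object of the preposition 'to'. Wh-movement fronts it, leaving a gap right after 'to':
Who would the technician advise the inspector to talk to ___ about the memo?

The technician would advise the inspector to talk to who about the memo.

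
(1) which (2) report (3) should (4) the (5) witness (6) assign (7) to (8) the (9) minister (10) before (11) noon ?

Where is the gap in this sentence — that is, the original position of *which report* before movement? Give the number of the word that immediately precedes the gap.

6

Before movement: The witness should assign which report to the minister before noon.
The filler 'which report' is interpreted as the direct object of 'assign'. Fronting leaves a gap immediately after 'assign':
Which report should the witness assign ___ to the minister before noon?
'assign' is word 6.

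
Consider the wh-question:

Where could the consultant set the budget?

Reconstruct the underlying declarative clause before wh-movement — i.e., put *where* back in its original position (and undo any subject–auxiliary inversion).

The filler 'where' is interpreted as the locative complement of 'set'. It moves to the left edge, and the trace sits right after 'budget':
Where could the consultant set the budget ___?

The consultant could set the budget where.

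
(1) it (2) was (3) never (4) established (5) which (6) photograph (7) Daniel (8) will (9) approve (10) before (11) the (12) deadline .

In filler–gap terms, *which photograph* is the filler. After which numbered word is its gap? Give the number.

9

Pre-movement form: Daniel will approve which photograph before the deadline.
'which photograph' functions as the direct object of 'approve'. Wh-movement fronts it, leaving a gap right after 'approve':
It was never established which photograph Daniel will approve ___ before the deadline.
'approve' is word 9.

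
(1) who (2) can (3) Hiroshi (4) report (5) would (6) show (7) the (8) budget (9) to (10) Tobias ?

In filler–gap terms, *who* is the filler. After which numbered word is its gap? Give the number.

4

In situ: Hiroshi can report who would show the budget to Tobias.
The filler 'who' is interpreted as the subject of the clause embedded under 'report'. Wh-movement fronts it, leaving a gap right after 'report':
Who can Hiroshi report ___ would show the budget to Tobias?
'report' is word 4.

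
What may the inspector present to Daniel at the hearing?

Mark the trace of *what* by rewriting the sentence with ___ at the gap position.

What may the inspector present ___ to Daniel at the hearing?

Before movement: The inspector may present what to Daniel at the hearing.
'what' is the direct object of 'present'. The gap is right after 'present'.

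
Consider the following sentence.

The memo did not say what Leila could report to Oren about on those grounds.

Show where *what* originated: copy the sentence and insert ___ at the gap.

The memo did not say what Leila could report to Oren about ___ on those grounds.

Pre-movement form: Leila could report to Oren about what on those grounds.
'what' is the object of the preposition 'about'. The gap is right after 'about'.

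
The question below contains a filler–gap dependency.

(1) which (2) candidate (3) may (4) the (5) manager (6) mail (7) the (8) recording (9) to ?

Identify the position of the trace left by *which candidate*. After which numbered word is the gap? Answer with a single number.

Before movement: The manager may mail the recording to which candidate.
The filler 'which candidate' is interpreted as the object of the preposition 'to' (recipient of 'mail'). Wh-movement fronts it, leaving a gap right after 'to':
Which candidate may the manager mail the recording to ___?
'to' is word 9.

9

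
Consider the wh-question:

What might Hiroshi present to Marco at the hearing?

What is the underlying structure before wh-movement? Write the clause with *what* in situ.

The filler 'what' is interpreted as the direct object of 'present'. Wh-movement fronts it, leaving a gap right after 'present':
What might Hiroshi present ___ to Marco at the hearing?

Hiroshi might present what to Marco at the hearing.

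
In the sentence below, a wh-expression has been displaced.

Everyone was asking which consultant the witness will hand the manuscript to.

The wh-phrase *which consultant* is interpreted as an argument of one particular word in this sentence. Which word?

In situ: The witness will hand the manuscript to which consultant.
The filler 'which consultant' is interpreted as the object of the preposition 'to' (recipient of 'hand'). Fronting leaves a gap immediately after 'to':
Everyone was asking which consultant the witness will hand the manuscript to ___.

to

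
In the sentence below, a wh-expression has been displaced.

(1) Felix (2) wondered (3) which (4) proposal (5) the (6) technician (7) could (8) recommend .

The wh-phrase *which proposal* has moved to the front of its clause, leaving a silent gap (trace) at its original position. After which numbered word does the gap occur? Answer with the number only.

Before movement: The technician could recommend which proposal.
The filler 'which proposal' is interpreted as the direct object of 'recommend'. It moves to the left edge, and the trace sits right after 'recommend':
Felix wondered which proposal the technician could recommend ___.
'recommend' is word 8.

8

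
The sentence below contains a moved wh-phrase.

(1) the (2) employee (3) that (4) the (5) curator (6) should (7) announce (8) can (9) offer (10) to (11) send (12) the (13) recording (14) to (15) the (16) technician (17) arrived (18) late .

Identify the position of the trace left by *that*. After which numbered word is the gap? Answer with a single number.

7

The filler 'that' is interpreted as the subject of the clause embedded under 'announce'. It moves to the left edge, and the trace sits right after 'announce':
The employee that the curator should announce ___ can offer to send the recording to the technician arrived late.
'announce' is word 7.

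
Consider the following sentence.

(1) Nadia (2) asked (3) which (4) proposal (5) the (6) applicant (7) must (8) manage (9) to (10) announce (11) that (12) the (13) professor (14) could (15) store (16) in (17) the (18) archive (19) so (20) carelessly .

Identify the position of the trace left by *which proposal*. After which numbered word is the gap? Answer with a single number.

In situ: The applicant must manage to announce that the professor could store which proposal in the archive so carelessly.
The filler 'which proposal' is interpreted as the direct object of 'store'. Wh-movement fronts it, leaving a gap right after 'store':
Nadia asked which proposal the applicant must manage to announce that the professor could store ___ in the archive so carelessly.
'store' is word 15.

15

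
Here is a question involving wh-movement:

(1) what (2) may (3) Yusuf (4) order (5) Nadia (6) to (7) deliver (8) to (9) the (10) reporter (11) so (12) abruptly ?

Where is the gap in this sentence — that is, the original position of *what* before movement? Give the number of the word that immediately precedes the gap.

7

Before movement: Yusuf may order Nadia to deliver what to the reporter so abruptly.
'what' functions as the direct object of 'deliver'. Fronting leaves a gap immediately after 'deliver':
What may Yusuf order Nadia to deliver ___ to the reporter so abruptly?
'deliver' is word 7.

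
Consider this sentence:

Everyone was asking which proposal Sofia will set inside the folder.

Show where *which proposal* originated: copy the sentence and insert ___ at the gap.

Pre-movement form: Sofia will set which proposal inside the folder.
'which proposal' functions as the direct object of 'set'. The gap is right after 'set'.

Everyone was asking which proposal Sofia will set ___ inside the folder.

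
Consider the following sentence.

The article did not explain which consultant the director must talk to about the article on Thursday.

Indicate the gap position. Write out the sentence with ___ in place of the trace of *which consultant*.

The article did not explain which consultant the director must talk to ___ about the article on Thursday.

Underlying clause: The director must talk to which consultant about the article on Thursday.
'which consultant' is the object of the preposition 'to'. The gap is right after 'to'.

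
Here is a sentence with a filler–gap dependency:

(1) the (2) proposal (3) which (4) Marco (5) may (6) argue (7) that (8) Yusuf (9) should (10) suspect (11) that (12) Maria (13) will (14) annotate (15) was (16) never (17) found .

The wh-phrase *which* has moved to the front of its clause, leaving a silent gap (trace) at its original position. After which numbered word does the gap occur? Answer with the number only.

14

'which' functions as the direct object of 'annotate'. It moves to the left edge, and the trace sits right after 'annotate':
The proposal which Marco may argue that Yusuf should suspect that Maria will annotate ___ was never found.
'annotate' is word 14.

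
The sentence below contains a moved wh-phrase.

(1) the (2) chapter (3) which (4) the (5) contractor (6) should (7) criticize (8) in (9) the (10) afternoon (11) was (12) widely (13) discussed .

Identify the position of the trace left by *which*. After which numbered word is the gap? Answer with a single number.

7

'which' is the direct object of 'criticize'. Wh-movement fronts it, leaving a gap right after 'criticize':
The chapter which the contractor should criticize ___ in the afternoon was widely discussed.
'criticize' is word 7.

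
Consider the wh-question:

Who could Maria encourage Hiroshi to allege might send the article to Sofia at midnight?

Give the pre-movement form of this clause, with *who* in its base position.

'who' is the subject of the clause embedded under 'allege'. It moves to the left edge, and the trace sits right after 'allege':
Who could Maria encourage Hiroshi to allege ___ might send the article to Sofia at midnight?

Maria could encourage Hiroshi to allege who might send the article to Sofia at midnight.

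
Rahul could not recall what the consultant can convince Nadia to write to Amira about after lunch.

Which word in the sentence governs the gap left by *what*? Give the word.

about

Pre-movement form: The consultant can convince Nadia to write to Amira about what after lunch.
'what' is the object of the preposition 'about'. It moves to the left edge, and the trace sits right after 'about':
Rahul could not recall what the consultant can convince Nadia to write to Amira about ___ after lunch.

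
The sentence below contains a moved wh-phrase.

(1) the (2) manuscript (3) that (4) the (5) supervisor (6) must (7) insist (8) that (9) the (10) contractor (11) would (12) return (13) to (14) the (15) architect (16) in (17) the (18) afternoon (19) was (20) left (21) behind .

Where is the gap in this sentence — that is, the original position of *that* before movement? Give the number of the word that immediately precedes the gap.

'that' functions as the direct object of 'return'. Wh-movement fronts it, leaving a gap right after 'return':
The manuscript that the supervisor must insist that the contractor would return ___ to the architect in the afternoon was left behind.
'return' is word 12.

12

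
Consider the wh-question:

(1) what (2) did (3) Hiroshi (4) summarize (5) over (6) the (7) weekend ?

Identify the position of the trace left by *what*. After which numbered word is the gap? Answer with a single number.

In situ: Hiroshi did summarize what over the weekend.
'what' functions as the direct object of 'summarize'. Wh-movement fronts it, leaving a gap right after 'summarize':
What did Hiroshi summarize ___ over the weekend?
'summarize' is word 4.

4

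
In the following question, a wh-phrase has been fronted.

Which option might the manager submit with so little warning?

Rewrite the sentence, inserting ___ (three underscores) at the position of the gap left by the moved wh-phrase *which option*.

Pre-movement form: The manager might submit which option with so little warning.
'which option' is the direct object of 'submit'. The gap is right after 'submit'.

Which option might the manager submit ___ with so little warning?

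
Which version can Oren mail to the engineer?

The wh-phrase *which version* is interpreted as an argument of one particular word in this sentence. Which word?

In situ: Oren can mail which version to the engineer.
'which version' functions as the direct object of 'mail'. Wh-movement fronts it, leaving a gap right after 'mail':
Which version can Oren mail ___ to the engineer?

mail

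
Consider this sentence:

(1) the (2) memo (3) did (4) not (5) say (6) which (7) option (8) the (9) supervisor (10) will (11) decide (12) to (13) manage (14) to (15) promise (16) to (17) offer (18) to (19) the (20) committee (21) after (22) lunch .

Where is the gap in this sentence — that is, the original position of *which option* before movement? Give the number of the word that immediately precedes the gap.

17

In situ: The supervisor will decide to manage to promise to offer which option to the committee after lunch.
The filler 'which option' is interpreted as the direct object of 'offer'. Wh-movement fronts it, leaving a gap right after 'offer':
The memo did not say which option the supervisor will decide to manage to promise to offer ___ to the committee after lunch.
'offer' is word 17.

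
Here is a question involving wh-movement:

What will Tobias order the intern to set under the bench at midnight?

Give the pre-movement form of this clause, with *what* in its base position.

'what' functions as the direct object of 'set'. It moves to the left edge, and the trace sits right after 'set':
What will Tobias order the intern to set ___ under the bench at midnight?

Tobias will order the intern to set what under the bench at midnight.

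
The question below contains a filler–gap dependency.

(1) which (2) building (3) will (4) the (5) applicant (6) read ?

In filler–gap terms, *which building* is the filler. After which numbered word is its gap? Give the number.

In situ: The applicant will read which building.
The filler 'which building' is interpreted as the direct object of 'read'. It moves to the left edge, and the trace sits right after 'read':
Which building will the applicant read ___?
'read' is word 6.

6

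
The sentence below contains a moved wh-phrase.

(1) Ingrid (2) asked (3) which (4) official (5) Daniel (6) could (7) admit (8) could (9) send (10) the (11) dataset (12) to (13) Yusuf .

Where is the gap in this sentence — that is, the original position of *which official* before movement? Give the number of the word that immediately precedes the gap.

Underlying clause: Daniel could admit which official could send the dataset to Yusuf.
The filler 'which official' is interpreted as the subject of the clause embedded under 'admit'. Fronting leaves a gap immediately after 'admit':
Ingrid asked which official Daniel could admit ___ could send the dataset to Yusuf.
'admit' is word 7.

7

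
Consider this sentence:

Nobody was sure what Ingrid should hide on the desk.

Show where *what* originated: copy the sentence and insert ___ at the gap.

In situ: Ingrid should hide what on the desk.
'what' functions as the direct object of 'hide'. The gap is right after 'hide'.

Nobody was sure what Ingrid should hide ___ on the desk.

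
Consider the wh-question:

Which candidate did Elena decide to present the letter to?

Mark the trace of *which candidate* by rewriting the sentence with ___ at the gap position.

In situ: Elena did decide to present the letter to which candidate.
The filler 'which candidate' is interpreted as the object of the preposition 'to' (recipient of 'present'). The gap is right after 'to'.

Which candidate did Elena decide to present the letter to ___?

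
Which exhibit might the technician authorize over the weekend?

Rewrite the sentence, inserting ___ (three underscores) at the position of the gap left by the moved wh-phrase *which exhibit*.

Which exhibit might the technician authorize ___ over the weekend?

Underlying clause: The technician might authorize which exhibit over the weekend.
'which exhibit' is the direct object of 'authorize'. The gap is right after 'authorize'.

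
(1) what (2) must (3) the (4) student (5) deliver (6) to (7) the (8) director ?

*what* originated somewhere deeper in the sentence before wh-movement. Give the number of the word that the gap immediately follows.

5

In situ: The student must deliver what to the director.
'what' is the direct object of 'deliver'. Wh-movement fronts it, leaving a gap right after 'deliver':
What must the student deliver ___ to the director?
'deliver' is word 5.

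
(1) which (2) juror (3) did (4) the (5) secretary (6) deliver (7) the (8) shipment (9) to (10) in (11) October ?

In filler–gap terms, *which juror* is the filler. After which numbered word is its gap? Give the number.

Before movement: The secretary did deliver the shipment to which juror in October.
The filler 'which juror' is interpreted as the object of the preposition 'to' (recipient of 'deliver'). It moves to the left edge, and the trace sits right after 'to':
Which juror did the secretary deliver the shipment to ___ in October?
'to' is word 9.

9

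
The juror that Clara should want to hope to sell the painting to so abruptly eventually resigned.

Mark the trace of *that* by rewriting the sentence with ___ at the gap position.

The juror that Clara should want to hope to sell the painting to ___ so abruptly eventually resigned.

The filler 'that' is interpreted as the object of the preposition 'to' (recipient of 'sell'). The gap is right after 'to'.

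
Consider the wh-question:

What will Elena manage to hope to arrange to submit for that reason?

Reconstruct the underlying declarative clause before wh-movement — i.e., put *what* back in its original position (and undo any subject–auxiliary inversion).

'what' functions as the direct object of 'submit'. Wh-movement fronts it, leaving a gap right after 'submit':
What will Elena manage to hope to arrange to submit ___ for that reason?

Elena will manage to hope to arrange to submit what for that reason.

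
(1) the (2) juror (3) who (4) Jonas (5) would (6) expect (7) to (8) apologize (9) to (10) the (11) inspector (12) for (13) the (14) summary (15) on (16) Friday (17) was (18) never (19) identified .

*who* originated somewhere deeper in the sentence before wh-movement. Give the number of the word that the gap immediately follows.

6

'who' functions as the direct object of 'expect'. Fronting leaves a gap immediately after 'expect':
The juror who Jonas would expect ___ to apologize to the inspector for the summary on Friday was never identified.
'expect' is word 6.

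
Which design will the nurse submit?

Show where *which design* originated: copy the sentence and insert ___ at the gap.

Which design will the nurse submit ___?

In situ: The nurse will submit which design.
'which design' functions as the direct object of 'submit'. The gap is right after 'submit'.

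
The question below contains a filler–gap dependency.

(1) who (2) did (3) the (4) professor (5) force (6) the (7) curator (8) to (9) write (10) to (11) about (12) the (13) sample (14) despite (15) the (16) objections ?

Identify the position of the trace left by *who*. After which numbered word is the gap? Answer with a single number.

Underlying clause: The professor did force the curator to write to who about the sample despite the objections.
'who' functions as the object of the preposition 'to'. Fronting leaves a gap immediately after 'to':
Who did the professor force the curator to write to ___ about the sample despite the objections?
'to' is word 10.

10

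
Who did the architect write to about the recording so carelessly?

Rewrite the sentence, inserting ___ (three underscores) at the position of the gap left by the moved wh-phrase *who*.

Who did the architect write to ___ about the recording so carelessly?

Underlying clause: The architect did write to who about the recording so carelessly.
The filler 'who' is interpreted as the object of the preposition 'to'. The gap is right after 'to'.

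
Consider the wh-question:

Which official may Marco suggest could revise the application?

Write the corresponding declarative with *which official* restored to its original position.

'which official' is the subject of the clause embedded under 'suggest'. Fronting leaves a gap immediately after 'suggest':
Which official may Marco suggest ___ could revise the application?

Marco may suggest which official could revise the application.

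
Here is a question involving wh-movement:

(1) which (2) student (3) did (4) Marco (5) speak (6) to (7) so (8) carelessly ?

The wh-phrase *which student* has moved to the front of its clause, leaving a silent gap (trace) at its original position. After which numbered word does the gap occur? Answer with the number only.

6

Underlying clause: Marco did speak to which student so carelessly.
The filler 'which student' is interpreted as the object of the preposition 'to'. Fronting leaves a gap immediately after 'to':
Which student did Marco speak to ___ so carelessly?
'to' is word 6.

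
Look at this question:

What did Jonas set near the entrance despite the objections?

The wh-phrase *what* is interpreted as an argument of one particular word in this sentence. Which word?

Before movement: Jonas did set what near the entrance despite the objections.
The filler 'what' is interpreted as the direct object of 'set'. Fronting leaves a gap immediately after 'set':
What did Jonas set ___ near the entrance despite the objections?

set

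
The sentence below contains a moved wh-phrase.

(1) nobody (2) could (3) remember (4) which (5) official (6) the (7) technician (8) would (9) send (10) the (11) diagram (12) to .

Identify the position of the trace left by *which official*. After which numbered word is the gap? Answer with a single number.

12

Underlying clause: The technician would send the diagram to which official.
The filler 'which official' is interpreted as the object of the preposition 'to' (recipient of 'send'). Wh-movement fronts it, leaving a gap right after 'to':
Nobody could remember which official the technician would send the diagram to ___.
'to' is word 12.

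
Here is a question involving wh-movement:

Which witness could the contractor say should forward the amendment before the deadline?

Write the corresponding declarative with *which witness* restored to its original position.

'which witness' is the subject of the clause embedded under 'say'. Fronting leaves a gap immediately after 'say':
Which witness could the contractor say ___ should forward the amendment before the deadline?

The contractor could say which witness should forward the amendment before the deadline.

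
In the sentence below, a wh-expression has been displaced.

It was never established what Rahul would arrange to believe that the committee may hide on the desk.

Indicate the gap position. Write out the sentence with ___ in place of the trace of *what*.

Before movement: Rahul would arrange to believe that the committee may hide what on the desk.
'what' is the direct object of 'hide'. The gap is right after 'hide'.

It was never established what Rahul would arrange to believe that the committee may hide ___ on the desk.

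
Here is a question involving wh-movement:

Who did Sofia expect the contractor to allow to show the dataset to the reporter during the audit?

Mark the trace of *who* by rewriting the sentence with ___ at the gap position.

Pre-movement form: Sofia did expect the contractor to allow who to show the dataset to the reporter during the audit.
The filler 'who' is interpreted as the direct object of 'allow'. The gap is right after 'allow'.

Who did Sofia expect the contractor to allow ___ to show the dataset to the reporter during the audit?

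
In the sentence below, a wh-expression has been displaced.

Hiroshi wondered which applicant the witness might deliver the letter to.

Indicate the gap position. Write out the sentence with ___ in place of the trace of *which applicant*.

Hiroshi wondered which applicant the witness might deliver the letter to ___.

In situ: The witness might deliver the letter to which applicant.
The filler 'which applicant' is interpreted as the object of the preposition 'to' (recipient of 'deliver'). The gap is right after 'to'.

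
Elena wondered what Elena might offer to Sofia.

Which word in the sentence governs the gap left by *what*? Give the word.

Before movement: Elena might offer what to Sofia.
'what' is the direct object of 'offer'. It moves to the left edge, and the trace sits right after 'offer':
Elena wondered what Elena might offer ___ to Sofia.

offer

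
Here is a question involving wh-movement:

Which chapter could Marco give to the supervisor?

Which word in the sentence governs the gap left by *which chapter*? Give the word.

give

Pre-movement form: Marco could give which chapter to the supervisor.
The filler 'which chapter' is interpreted as the direct object of 'give'. Wh-movement fronts it, leaving a gap right after 'give':
Which chapter could Marco give ___ to the supervisor?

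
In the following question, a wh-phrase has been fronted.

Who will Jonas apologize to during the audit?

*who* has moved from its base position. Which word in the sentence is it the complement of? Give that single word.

Underlying clause: Jonas will apologize to who during the audit.
'who' is the object of the preposition 'to'. Wh-movement fronts it, leaving a gap right after 'to':
Who will Jonas apologize to ___ during the audit?

to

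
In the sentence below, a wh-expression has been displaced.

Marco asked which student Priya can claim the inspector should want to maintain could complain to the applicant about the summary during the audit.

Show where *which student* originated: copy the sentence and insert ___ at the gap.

Marco asked which student Priya can claim the inspector should want to maintain ___ could complain to the applicant about the summary during the audit.

Pre-movement form: Priya can claim the inspector should want to maintain which student could complain to the applicant about the summary during the audit.
'which student' is the subject of the clause embedded under 'maintain'. The gap is right after 'maintain'.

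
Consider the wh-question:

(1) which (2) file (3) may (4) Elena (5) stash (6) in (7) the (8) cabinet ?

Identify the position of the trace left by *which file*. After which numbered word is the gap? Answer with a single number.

Pre-movement form: Elena may stash which file in the cabinet.
'which file' functions as the direct object of 'stash'. Wh-movement fronts it, leaving a gap right after 'stash':
Which file may Elena stash ___ in the cabinet?
'stash' is word 5.

5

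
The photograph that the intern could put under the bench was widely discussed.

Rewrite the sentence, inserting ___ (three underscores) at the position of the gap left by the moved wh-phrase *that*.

The filler 'that' is interpreted as the direct object of 'put'. The gap is right after 'put'.

The photograph that the intern could put ___ under the bench was widely discussed.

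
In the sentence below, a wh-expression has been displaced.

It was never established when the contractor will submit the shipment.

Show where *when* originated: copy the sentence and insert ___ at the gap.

In situ: The contractor will submit the shipment when.
'when' functions as the temporal adjunct. The gap is right after 'shipment'.

It was never established when the contractor will submit the shipment ___.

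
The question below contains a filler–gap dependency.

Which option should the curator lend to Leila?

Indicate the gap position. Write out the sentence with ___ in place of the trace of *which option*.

Which option should the curator lend ___ to Leila?

Underlying clause: The curator should lend which option to Leila.
'which option' is the direct object of 'lend'. The gap is right after 'lend'.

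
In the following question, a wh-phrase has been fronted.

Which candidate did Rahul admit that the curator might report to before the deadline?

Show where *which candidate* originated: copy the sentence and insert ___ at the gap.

Which candidate did Rahul admit that the curator might report to ___ before the deadline?

Pre-movement form: Rahul did admit that the curator might report to which candidate before the deadline.
'which candidate' is the object of the preposition 'to'. The gap is right after 'to'.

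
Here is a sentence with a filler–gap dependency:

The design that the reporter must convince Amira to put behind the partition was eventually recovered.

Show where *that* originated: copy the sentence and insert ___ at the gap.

'that' is the direct object of 'put'. The gap is right after 'put'.

The design that the reporter must convince Amira to put ___ behind the partition was eventually recovered.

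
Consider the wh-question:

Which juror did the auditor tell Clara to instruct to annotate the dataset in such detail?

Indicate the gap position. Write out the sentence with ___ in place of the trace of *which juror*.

Which juror did the auditor tell Clara to instruct ___ to annotate the dataset in such detail?

Before movement: The auditor did tell Clara to instruct which juror to annotate the dataset in such detail.
'which juror' functions as the direct object of 'instruct'. The gap is right after 'instruct'.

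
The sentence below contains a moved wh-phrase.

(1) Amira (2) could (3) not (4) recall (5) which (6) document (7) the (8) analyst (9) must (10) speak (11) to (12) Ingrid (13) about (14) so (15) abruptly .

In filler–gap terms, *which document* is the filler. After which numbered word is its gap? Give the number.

13

Pre-movement form: The analyst must speak to Ingrid about which document so abruptly.
The filler 'which document' is interpreted as the object of the preposition 'about'. It moves to the left edge, and the trace sits right after 'about':
Amira could not recall which document the analyst must speak to Ingrid about ___ so abruptly.
'about' is word 13.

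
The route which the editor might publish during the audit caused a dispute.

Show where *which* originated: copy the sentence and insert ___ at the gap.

'which' is the direct object of 'publish'. The gap is right after 'publish'.

The route which the editor might publish ___ during the audit caused a dispute.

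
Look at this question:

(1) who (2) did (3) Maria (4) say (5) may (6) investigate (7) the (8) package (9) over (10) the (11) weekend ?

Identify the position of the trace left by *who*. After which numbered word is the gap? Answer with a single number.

4

In situ: Maria did say who may investigate the package over the weekend.
The filler 'who' is interpreted as the subject of the clause embedded under 'say'. Fronting leaves a gap immediately after 'say':
Who did Maria say ___ may investigate the package over the weekend?
'say' is word 4.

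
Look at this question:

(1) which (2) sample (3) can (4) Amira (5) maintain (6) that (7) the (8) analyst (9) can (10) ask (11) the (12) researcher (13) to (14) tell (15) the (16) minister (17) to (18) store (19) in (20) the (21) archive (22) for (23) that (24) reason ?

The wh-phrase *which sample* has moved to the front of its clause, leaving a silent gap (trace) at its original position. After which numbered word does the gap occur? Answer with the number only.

Pre-movement form: Amira can maintain that the analyst can ask the researcher to tell the minister to store which sample in the archive for that reason.
'which sample' is the direct object of 'store'. Fronting leaves a gap immediately after 'store':
Which sample can Amira maintain that the analyst can ask the researcher to tell the minister to store ___ in the archive for that reason?
'store' is word 18.

18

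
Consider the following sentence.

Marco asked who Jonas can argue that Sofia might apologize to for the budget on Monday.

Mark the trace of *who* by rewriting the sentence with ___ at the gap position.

Before movement: Jonas can argue that Sofia might apologize to who for the budget on Monday.
'who' functions as the object of the preposition 'to'. The gap is right after 'to'.

Marco asked who Jonas can argue that Sofia might apologize to ___ for the budget on Monday.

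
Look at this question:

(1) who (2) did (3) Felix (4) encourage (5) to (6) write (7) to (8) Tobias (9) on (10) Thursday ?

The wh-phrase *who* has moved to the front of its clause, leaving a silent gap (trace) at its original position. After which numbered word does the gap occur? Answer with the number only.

4

Pre-movement form: Felix did encourage who to write to Tobias on Thursday.
'who' is the direct object of 'encourage'. It moves to the left edge, and the trace sits right after 'encourage':
Who did Felix encourage ___ to write to Tobias on Thursday?
'encourage' is word 4.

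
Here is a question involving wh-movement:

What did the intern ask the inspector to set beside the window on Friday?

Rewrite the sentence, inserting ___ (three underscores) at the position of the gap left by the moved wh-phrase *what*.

Pre-movement form: The intern did ask the inspector to set what beside the window on Friday.
'what' functions as the direct object of 'set'. The gap is right after 'set'.

What did the intern ask the inspector to set ___ beside the window on Friday?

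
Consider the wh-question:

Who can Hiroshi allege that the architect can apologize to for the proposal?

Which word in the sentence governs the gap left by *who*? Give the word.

Before movement: Hiroshi can allege that the architect can apologize to who for the proposal.
The filler 'who' is interpreted as the object of the preposition 'to'. Wh-movement fronts it, leaving a gap right after 'to':
Who can Hiroshi allege that the architect can apologize to ___ for the proposal?

to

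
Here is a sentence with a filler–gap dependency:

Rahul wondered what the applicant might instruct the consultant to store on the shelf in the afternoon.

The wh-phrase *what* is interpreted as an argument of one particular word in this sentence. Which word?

store

Before movement: The applicant might instruct the consultant to store what on the shelf in the afternoon.
The filler 'what' is interpreted as the direct object of 'store'. Fronting leaves a gap immediately after 'store':
Rahul wondered what the applicant might instruct the consultant to store ___ on the shelf in the afternoon.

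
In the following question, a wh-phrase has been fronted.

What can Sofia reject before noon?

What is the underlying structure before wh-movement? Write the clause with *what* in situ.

Sofia can reject what before noon.

'what' is the direct object of 'reject'. It moves to the left edge, and the trace sits right after 'reject':
What can Sofia reject ___ before noon?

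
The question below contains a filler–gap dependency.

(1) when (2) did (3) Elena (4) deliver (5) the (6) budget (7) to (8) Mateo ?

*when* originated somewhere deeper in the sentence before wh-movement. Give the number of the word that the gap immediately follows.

Before movement: Elena did deliver the budget to Mateo when.
'when' functions as the temporal adjunct. Wh-movement fronts it, leaving a gap right after 'Mateo':
When did Elena deliver the budget to Mateo ___?
'Mateo' is word 8.

8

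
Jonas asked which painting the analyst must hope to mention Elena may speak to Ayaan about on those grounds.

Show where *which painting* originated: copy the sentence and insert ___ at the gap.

Jonas asked which painting the analyst must hope to mention Elena may speak to Ayaan about ___ on those grounds.

In situ: The analyst must hope to mention Elena may speak to Ayaan about which painting on those grounds.
The filler 'which painting' is interpreted as the object of the preposition 'about'. The gap is right after 'about'.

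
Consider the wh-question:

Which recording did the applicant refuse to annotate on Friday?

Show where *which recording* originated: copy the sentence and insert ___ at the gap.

In situ: The applicant did refuse to annotate which recording on Friday.
'which recording' functions as the direct object of 'annotate'. The gap is right after 'annotate'.

Which recording did the applicant refuse to annotate ___ on Friday?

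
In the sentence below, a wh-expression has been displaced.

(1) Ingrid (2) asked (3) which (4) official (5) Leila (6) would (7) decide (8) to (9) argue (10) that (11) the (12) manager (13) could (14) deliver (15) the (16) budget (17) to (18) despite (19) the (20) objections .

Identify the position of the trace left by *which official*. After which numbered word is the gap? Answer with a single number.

17

In situ: Leila would decide to argue that the manager could deliver the budget to which official despite the objections.
The filler 'which official' is interpreted as the object of the preposition 'to' (recipient of 'deliver'). Wh-movement fronts it, leaving a gap right after 'to':
Ingrid asked which official Leila would decide to argue that the manager could deliver the budget to ___ despite the objections.
'to' is word 17.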